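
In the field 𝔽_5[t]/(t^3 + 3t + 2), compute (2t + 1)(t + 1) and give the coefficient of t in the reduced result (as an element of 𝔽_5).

3

Multiply in 𝔽_5[t]: (2t + 1)·(t + 1) = 2t^2 + 3t + 1.
Reduced: 2t^2 + 3t + 1.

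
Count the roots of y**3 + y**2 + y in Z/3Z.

Write g(y) = y**3 + y**2 + y.
Evaluate at each of the 3 elements of Z/3Z:
g(0) = 0 → root; g(1) = 0 → root; g(2) = 2.
Roots: {0, 1}.

2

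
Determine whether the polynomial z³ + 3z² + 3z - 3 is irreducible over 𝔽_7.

Write f(z) = z³ + 3z² + 3z - 3.
Check for roots in 𝔽_7: f(0) = 4; f(1) = 4; f(2) = 2; f(3) = 4; f(4) = 2; f(5) = 2; f(6) = 3.
No roots. A degree-3 polynomial over a field with no linear factor is irreducible.

Yes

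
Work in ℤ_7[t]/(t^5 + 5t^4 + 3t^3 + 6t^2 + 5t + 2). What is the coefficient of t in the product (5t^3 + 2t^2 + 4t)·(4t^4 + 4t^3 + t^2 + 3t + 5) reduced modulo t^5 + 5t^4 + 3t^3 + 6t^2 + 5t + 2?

Multiply in ℤ_7[t]: (5t^3 + 2t^2 + 4t)·(4t^4 + 4t^3 + t^2 + 3t + 5) = 6t^7 + t^5 + 5t^4 + t^2 + 6t.
Reduce using t^5 ≡ 2t^4 + 4t^3 + t^2 + 2t + 5 (mod t^5 + 5t^4 + 3t^3 + 6t^2 + 5t + 2).
Reduced: 3t^4 + 3t^3 + 6t^2 + 3t.

3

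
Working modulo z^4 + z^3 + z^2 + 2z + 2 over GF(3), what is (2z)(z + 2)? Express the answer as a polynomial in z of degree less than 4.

Multiply in GF(3)[z]: (2z)·(z + 2) = 2z^2 + z.
Reduced: 2z^2 + z.

2z^2 + z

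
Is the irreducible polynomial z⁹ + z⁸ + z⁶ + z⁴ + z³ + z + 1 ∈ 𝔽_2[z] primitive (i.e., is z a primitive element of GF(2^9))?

Write f(z) = z⁹ + z⁸ + z⁶ + z⁴ + z³ + z + 1.
|GF(2^9)^×| = 2^9 − 1 = 511. Prime factorization: 511 = 7·73.
f is primitive ⇔ z has order 511 in GF(2)[z]/(f), i.e. z^(511/q) ≠ 1 for each prime q | 511.
z^(73) mod f = z⁸ + z⁵ + z³ + z.
z^(7) mod f = z⁷.
None equal 1, so z has full order 511; f is primitive.

Yes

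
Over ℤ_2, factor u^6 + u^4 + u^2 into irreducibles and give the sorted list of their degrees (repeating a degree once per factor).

Write f(u) = u^6 + u^4 + u^2.
Roots in ℤ_2: f(0) = 0 → root; f(1) = 1.
Linear factors from roots: (u).
Complete factorization: f(u) = (u)^2·(u^2 + u + 1)^2.
Factor degrees with multiplicity: 1 + 1 + 2 + 2 = 6.

1, 1, 2, 2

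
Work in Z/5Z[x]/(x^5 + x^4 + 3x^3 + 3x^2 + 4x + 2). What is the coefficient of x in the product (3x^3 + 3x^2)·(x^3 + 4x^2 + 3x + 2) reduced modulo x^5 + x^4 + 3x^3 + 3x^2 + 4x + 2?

Multiply in Z/5Z[x]: (3x^3 + 3x^2)·(x^3 + 4x^2 + 3x + 2) = 3x^6 + x^4 + x^2.
Reduce using x^5 ≡ 4x^4 + 2x^3 + 2x^2 + x + 3 (mod x^5 + x^4 + 3x^3 + 3x^2 + 4x + 2).
Reduced: 3x^2 + x + 1.

1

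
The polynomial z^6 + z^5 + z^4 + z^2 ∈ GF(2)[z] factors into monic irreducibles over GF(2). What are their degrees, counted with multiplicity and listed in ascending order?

1, 1, 1, 3

Write f(z) = z^6 + z^5 + z^4 + z^2.
Roots in GF(2): f(0) = 0 → root; f(1) = 0 → root.
Linear factors from roots: (z), (z + 1).
Complete factorization: f(z) = (z + 1)·(z)^2·(z^3 + z + 1).
Factor degrees with multiplicity: 1 + 1 + 1 + 3 = 6.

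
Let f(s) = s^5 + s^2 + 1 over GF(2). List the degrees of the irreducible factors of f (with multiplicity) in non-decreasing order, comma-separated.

Roots in GF(2): f(0) = 1; f(1) = 1.
Complete factorization: f(s) = (s^5 + s^2 + 1).
Factor degrees with multiplicity: 5 = 5.

5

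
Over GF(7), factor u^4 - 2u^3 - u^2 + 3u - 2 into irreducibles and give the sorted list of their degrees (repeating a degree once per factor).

1, 1, 2

Write h(u) = u^4 - 2u^3 - u^2 + 3u - 2.
Linear factors from roots: (u - 2).
Complete factorization: h(u) = (u - 2)^2·(u^2 + 2u + 3).
Factor degrees with multiplicity: 1 + 1 + 2 = 4.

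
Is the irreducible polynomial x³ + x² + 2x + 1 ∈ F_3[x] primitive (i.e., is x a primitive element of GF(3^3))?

Yes

Write f(x) = x³ + x² + 2x + 1.
|GF(3^3)^×| = 3^3 − 1 = 26. Prime factorization: 26 = 2·13.
f is primitive ⇔ x has order 26 in GF(3)[x]/(f), i.e. x^(26/q) ≠ 1 for each prime q | 26.
x^(13) mod f = 2.
x^(2) mod f = x².
None equal 1, so x has full order 26; f is primitive.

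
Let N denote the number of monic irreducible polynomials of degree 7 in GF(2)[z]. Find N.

18

The number of monic irreducibles of degree 7 over GF(2) is (1/7)·Σ_{d∣7} μ(7/d) 2^d.
Divisors of 7: 1, 7; μ(7/d) for each: -1, 1.
Σ = − 2^1 + 2^7 = 126.
N = 126/7 = 18.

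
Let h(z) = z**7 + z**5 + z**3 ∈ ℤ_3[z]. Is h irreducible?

Check for roots in ℤ_3: h(0) = 0 → root; h(1) = 0 → root; h(2) = 0 → root.
h(0) = 0, so (z) divides h(z); h is reducible.

No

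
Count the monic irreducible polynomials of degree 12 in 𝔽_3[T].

44220

Gauss's count: N_{3}(12) = (1/12) Σ_{d|12} μ(12/d)·3^d.
Divisors of 12: 1, 2, 3, 4, 6, 12; μ(12/d) for each: 0, 1, 0, -1, -1, 1.
Σ = 3^2 − 3^4 − 3^6 + 3^12 = 530640.
N = 530640/12 = 44220.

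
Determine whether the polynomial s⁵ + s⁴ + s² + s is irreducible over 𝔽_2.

Write g(s) = s⁵ + s⁴ + s² + s.
Check for roots in 𝔽_2: g(0) = 0 → root; g(1) = 0 → root.
g(0) = 0, so (s) divides g(s); g is reducible.

No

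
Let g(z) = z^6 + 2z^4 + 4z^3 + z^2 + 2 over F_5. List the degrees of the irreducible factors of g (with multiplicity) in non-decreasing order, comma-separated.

1, 1, 2, 2

Roots in F_5: g(0) = 2; g(1) = 0 → root; g(2) = 4; g(3) = 0 → root; g(4) = 2.
Linear factors from roots: (z + 4), (z + 2).
Complete factorization: g(z) = (z + 2)·(z + 4)·(z^2 + 2z + 3)^2.
Factor degrees with multiplicity: 1 + 1 + 2 + 2 = 6.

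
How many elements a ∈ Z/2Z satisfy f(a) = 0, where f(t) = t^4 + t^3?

Evaluate at each of the 2 elements of Z/2Z:
f(0) = 0 → root; f(1) = 0 → root.
Roots: {0, 1}.

2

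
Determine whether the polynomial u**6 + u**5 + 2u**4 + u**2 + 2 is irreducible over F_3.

Yes

Write g(u) = u**6 + u**5 + 2u**4 + u**2 + 2.
Check for roots in F_3: g(0) = 2; g(1) = 1; g(2) = 2.
No roots, so no linear factors.
Monic irreducibles of degree 2 over GF(3): u**2 + 1, u**2 + u + 2, u**2 + 2u + 2.
None of them divide g (all give nonzero remainder).
Degree-3 irreducible divisors: test the 8 monic irreducibles of degree 3 over GF(3).
None of them divide g (all give nonzero remainder).
No irreducible factor of degree ≤ 3 exists, so g is irreducible over GF(3).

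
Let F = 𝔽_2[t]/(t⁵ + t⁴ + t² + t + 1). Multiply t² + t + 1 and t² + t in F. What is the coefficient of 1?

0

Multiply in 𝔽_2[t]: (t² + t + 1)·(t² + t) = t⁴ + t.
Reduced: t⁴ + t.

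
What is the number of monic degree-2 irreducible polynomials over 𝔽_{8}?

28

The number of monic irreducibles of degree 2 over GF(8) is (1/2)·Σ_{d∣2} μ(2/d) 8^d.
Divisors of 2: 1, 2; μ(2/d) for each: -1, 1.
Σ = − 8^1 + 8^2 = 56.
N = 56/2 = 28.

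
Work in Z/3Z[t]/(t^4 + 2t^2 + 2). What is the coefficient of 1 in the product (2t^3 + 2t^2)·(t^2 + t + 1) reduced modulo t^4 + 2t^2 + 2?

1

Multiply in Z/3Z[t]: (2t^3 + 2t^2)·(t^2 + t + 1) = 2t^5 + t^4 + t^3 + 2t^2.
Reduce using t^4 ≡ t^2 + 1 (mod t^4 + 2t^2 + 2).
Reduced: 2t + 1.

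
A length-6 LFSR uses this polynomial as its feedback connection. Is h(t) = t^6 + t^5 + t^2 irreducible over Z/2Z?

No

Check for roots in Z/2Z: h(0) = 0 → root; h(1) = 1.
h(0) = 0, so (t) divides h(t); h is reducible.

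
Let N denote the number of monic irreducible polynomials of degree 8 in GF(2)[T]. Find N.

By the necklace-counting formula, N_2(8) = (1/8) Σ_{d|8} μ(8/d)·2^d.
Divisors of 8: 1, 2, 4, 8; μ(8/d) for each: 0, 0, -1, 1.
Σ = − 2^4 + 2^8 = 240.
N = 240/8 = 30.

30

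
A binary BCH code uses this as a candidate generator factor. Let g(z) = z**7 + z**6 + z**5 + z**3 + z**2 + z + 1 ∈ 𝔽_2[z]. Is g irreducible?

Check for roots in 𝔽_2: g(0) = 1; g(1) = 1.
No roots, so no linear factors.
Monic irreducibles of degree 2 over GF(2): z**2 + z + 1.
None of them divide g (all give nonzero remainder).
Monic irreducibles of degree 3 over GF(2): z**3 + z + 1, z**3 + z**2 + 1.
None of them divide g (all give nonzero remainder).
No irreducible factor of degree ≤ 3 exists, so g is irreducible over GF(2).

Yes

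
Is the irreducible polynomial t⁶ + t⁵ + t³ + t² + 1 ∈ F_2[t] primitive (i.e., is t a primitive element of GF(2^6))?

Write f(t) = t⁶ + t⁵ + t³ + t² + 1.
|GF(2^6)^×| = 2^6 − 1 = 63. Prime factorization: 63 = 3^2·7.
f is primitive ⇔ t has order 63 in GF(2)[t]/(f), i.e. t^(63/q) ≠ 1 for each prime q | 63.
t^(21) mod f = t⁴ + t² + t + 1.
t^(9) mod f = t² + t.
None equal 1, so t has full order 63; f is primitive.

Yes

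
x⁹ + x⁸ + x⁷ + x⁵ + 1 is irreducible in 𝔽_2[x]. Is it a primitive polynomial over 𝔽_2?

Write f(x) = x⁹ + x⁸ + x⁷ + x⁵ + 1.
|GF(2^9)^×| = 2^9 − 1 = 511. Prime factorization: 511 = 7·73.
f is primitive ⇔ x has order 511 in GF(2)[x]/(f), i.e. x^(511/q) ≠ 1 for each prime q | 511.
x^(73) mod f = 1
x^(7) mod f = x⁷.
Since x^(73) = 1, the order of x divides 73 < 511; not primitive.

No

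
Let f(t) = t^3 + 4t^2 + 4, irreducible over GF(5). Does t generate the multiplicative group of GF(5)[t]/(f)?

No

|GF(5^3)^×| = 5^3 − 1 = 124. Prime factorization: 124 = 2^2·31.
f is primitive ⇔ t has order 124 in GF(5)[t]/(f), i.e. t^(124/q) ≠ 1 for each prime q | 124.
t^(62) mod f = 1
t^(4) mod f = t^2 + t + 1.
Since t^(62) = 1, the order of t divides 62 < 124; not primitive.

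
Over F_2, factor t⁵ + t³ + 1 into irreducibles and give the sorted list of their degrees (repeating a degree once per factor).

5

Write f(t) = t⁵ + t³ + 1.
Roots in F_2: f(0) = 1; f(1) = 1.
Complete factorization: f(t) = (t⁵ + t³ + 1).
Factor degrees with multiplicity: 5 = 5.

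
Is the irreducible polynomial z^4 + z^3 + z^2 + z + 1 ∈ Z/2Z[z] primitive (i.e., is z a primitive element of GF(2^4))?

Write f(z) = z^4 + z^3 + z^2 + z + 1.
|GF(2^4)^×| = 2^4 − 1 = 15. Prime factorization: 15 = 3·5.
f is primitive ⇔ z has order 15 in GF(2)[z]/(f), i.e. z^(15/q) ≠ 1 for each prime q | 15.
z^(5) mod f = 1
z^(3) mod f = z^3.
Since z^(5) = 1, the order of z divides 5 < 15; not primitive.

No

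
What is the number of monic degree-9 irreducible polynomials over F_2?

56

x^(2^9) − x is the product of all monic irreducibles of degree dividing 9; Möbius inversion gives N = (1/9) Σ μ(9/d)·2^d.
Divisors of 9: 1, 3, 9; μ(9/d) for each: 0, -1, 1.
Σ = − 2^3 + 2^9 = 504.
N = 504/9 = 56.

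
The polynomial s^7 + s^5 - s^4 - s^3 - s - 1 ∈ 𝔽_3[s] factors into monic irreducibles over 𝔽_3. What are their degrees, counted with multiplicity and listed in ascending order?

Write h(s) = s^7 + s^5 - s^4 - s^3 - s - 1.
Roots in 𝔽_3: h(0) = 2; h(1) = 1; h(2) = 1.
Complete factorization: h(s) = (s^7 + s^5 - s^4 - s^3 - s - 1).
Factor degrees with multiplicity: 7 = 7.

7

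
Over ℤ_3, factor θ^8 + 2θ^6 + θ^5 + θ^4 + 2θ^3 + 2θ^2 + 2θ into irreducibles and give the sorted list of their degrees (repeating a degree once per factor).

Write h(θ) = θ^8 + 2θ^6 + θ^5 + θ^4 + 2θ^3 + 2θ^2 + 2θ.
Roots in ℤ_3: h(0) = 0 → root; h(1) = 2; h(2) = 1.
Linear factors from roots: (θ).
Complete factorization: h(θ) = (θ)·(θ^3 + θ^2 + 2θ + 1)·(θ^4 + 2θ^3 + θ^2 + θ + 2).
Factor degrees with multiplicity: 1 + 3 + 4 = 8.

1, 3, 4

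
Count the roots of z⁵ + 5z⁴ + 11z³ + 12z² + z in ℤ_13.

Write h(z) = z⁵ + 5z⁴ + 11z³ + 12z² + z.
Evaluate at each of the 13 elements of ℤ_13:
h(0) = 0 → root; h(1) = 4; h(2) = 3; h(3) = 3; h(4) = 6; h(5) = 0 → root; h(6) = 1; h(7) = 4; h(8) = 12; h(9) = 0 → root; h(10) = 9; h(11) = 6; h(12) = 4.
Roots: {0, 5, 9}.

3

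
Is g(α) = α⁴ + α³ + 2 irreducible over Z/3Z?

Check for roots in Z/3Z: g(0) = 2; g(1) = 1; g(2) = 2.
No roots, so no linear factors.
Monic irreducibles of degree 2 over GF(3): α² + 1, α² + α + 2, α² + 2α + 2.
None of them divide g (all give nonzero remainder).
No irreducible factor of degree ≤ 2 exists, so g is irreducible over GF(3).

Yes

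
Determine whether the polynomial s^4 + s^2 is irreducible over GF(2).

Write f(s) = s^4 + s^2.
Check for roots in GF(2): f(0) = 0 → root; f(1) = 0 → root.
f(0) = 0, so (s) divides f(s); f is reducible.

No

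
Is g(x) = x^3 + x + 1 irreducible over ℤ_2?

Check for roots in ℤ_2: g(0) = 1; g(1) = 1.
No roots. A degree-3 polynomial over a field with no linear factor is irreducible.

Yes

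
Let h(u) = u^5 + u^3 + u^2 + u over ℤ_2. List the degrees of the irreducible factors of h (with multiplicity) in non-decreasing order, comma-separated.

Roots in ℤ_2: h(0) = 0 → root; h(1) = 0 → root.
Linear factors from roots: (u), (u + 1).
Complete factorization: h(u) = (u)·(u + 1)·(u^3 + u^2 + 1).
Factor degrees with multiplicity: 1 + 1 + 3 = 5.

1, 1, 3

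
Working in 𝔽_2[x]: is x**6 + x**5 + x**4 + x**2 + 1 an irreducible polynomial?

Write g(x) = x**6 + x**5 + x**4 + x**2 + 1.
Check for roots in 𝔽_2: g(0) = 1; g(1) = 1.
No roots, so no linear factors.
Monic irreducibles of degree 2 over GF(2): x**2 + x + 1.
None of them divide g (all give nonzero remainder).
Monic irreducibles of degree 3 over GF(2): x**3 + x + 1, x**3 + x**2 + 1.
None of them divide g (all give nonzero remainder).
No irreducible factor of degree ≤ 3 exists, so g is irreducible over GF(2).

Yes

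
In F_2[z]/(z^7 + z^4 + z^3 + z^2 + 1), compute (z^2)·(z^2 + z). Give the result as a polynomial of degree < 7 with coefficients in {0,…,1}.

z^4 + z^3

Multiply in F_2[z]: (z^2)·(z^2 + z) = z^4 + z^3.
Reduced: z^4 + z^3.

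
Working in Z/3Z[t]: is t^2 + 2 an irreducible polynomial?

No

Write f(t) = t^2 + 2.
Check for roots in Z/3Z: f(0) = 2; f(1) = 0 → root; f(2) = 0 → root.
f(1) = 0, so (t − 1) divides f(t); f is reducible.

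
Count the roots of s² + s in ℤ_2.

2

Write P(s) = s² + s.
Evaluate at each of the 2 elements of ℤ_2:
P(0) = 0 → root; P(1) = 0 → root.
Roots: {0, 1}.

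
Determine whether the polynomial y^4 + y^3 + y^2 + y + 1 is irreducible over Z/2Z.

Yes

Write P(y) = y^4 + y^3 + y^2 + y + 1.
Check for roots in Z/2Z: P(0) = 1; P(1) = 1.
No roots, so no linear factors.
Monic irreducibles of degree 2 over GF(2): y^2 + y + 1.
None of them divide P (all give nonzero remainder).
No irreducible factor of degree ≤ 2 exists, so P is irreducible over GF(2).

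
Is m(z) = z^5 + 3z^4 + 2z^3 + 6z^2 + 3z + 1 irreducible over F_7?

Yes

Check for roots in F_7: m(0) = 1; m(1) = 2; m(2) = 1; m(3) = 2; m(4) = 6; m(5) = 5; m(6) = 4.
No roots, so no linear factors.
Degree-2 irreducible divisors: test the 21 monic irreducibles of degree 2 over GF(7).
None of them divide m (all give nonzero remainder).
No irreducible factor of degree ≤ 2 exists, so m is irreducible over GF(7).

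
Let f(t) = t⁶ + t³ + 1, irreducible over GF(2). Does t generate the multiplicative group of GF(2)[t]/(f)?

No

|GF(2^6)^×| = 2^6 − 1 = 63. Prime factorization: 63 = 3^2·7.
f is primitive ⇔ t has order 63 in GF(2)[t]/(f), i.e. t^(63/q) ≠ 1 for each prime q | 63.
t^(21) mod f = t³.
t^(9) mod f = 1
Since t^(9) = 1, the order of t divides 9 < 63; not primitive.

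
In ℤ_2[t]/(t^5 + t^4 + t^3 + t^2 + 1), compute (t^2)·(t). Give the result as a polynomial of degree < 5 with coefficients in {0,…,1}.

Multiply in ℤ_2[t]: (t^2)·(t) = t^3.
Reduced: t^3.

t^3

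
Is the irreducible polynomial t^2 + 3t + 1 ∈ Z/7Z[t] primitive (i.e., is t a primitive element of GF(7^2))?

Write f(t) = t^2 + 3t + 1.
|GF(7^2)^×| = 7^2 − 1 = 48. Prime factorization: 48 = 2^4·3.
f is primitive ⇔ t has order 48 in GF(7)[t]/(f), i.e. t^(48/q) ≠ 1 for each prime q | 48.
t^(24) mod f = 1
t^(16) mod f = 1
Since t^(24) = 1, the order of t divides 24 < 48; not primitive.

No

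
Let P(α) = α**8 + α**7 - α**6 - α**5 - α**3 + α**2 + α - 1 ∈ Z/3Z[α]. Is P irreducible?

Check for roots in Z/3Z: P(0) = 2; P(1) = 0 → root; P(2) = 0 → root.
P(1) = 0, so (α − 1) divides P(α); P is reducible.

No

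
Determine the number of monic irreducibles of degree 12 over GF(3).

44220

The number of monic irreducibles of degree 12 over GF(3) is (1/12)·Σ_{d∣12} μ(12/d) 3^d.
Divisors of 12: 1, 2, 3, 4, 6, 12; μ(12/d) for each: 0, 1, 0, -1, -1, 1.
Σ = 3^2 − 3^4 − 3^6 + 3^12 = 530640.
N = 530640/12 = 44220.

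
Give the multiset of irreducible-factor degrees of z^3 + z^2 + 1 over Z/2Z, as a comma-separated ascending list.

Write h(z) = z^3 + z^2 + 1.
Roots in Z/2Z: h(0) = 1; h(1) = 1.
Complete factorization: h(z) = (z^3 + z^2 + 1).
Factor degrees with multiplicity: 3 = 3.

3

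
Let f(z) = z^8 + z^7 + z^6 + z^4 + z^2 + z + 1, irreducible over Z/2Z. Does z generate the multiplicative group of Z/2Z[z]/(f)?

|GF(2^8)^×| = 2^8 − 1 = 255. Prime factorization: 255 = 3·5·17.
f is primitive ⇔ z has order 255 in GF(2)[z]/(f), i.e. z^(255/q) ≠ 1 for each prime q | 255.
z^(85) mod f = 1
z^(51) mod f = 1
z^(15) mod f = z^7 + z^4 + z^3 + z^2 + z.
Since z^(85) = 1, the order of z divides 85 < 255; not primitive.

No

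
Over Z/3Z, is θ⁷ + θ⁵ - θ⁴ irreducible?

No

Write f(θ) = θ⁷ + θ⁵ - θ⁴.
Check for roots in Z/3Z: f(0) = 0 → root; f(1) = 1; f(2) = 0 → root.
f(0) = 0, so (θ) divides f(θ); f is reducible.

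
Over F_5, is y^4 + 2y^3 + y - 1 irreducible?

Write m(y) = y^4 + 2y^3 + y - 1.
Check for roots in F_5: m(0) = 4; m(1) = 3; m(2) = 3; m(3) = 2; m(4) = 2.
No roots, so no linear factors.
Degree-2 irreducible divisors: test the 10 monic irreducibles of degree 2 over GF(5).
None of them divide m (all give nonzero remainder).
No irreducible factor of degree ≤ 2 exists, so m is irreducible over GF(5).

Yes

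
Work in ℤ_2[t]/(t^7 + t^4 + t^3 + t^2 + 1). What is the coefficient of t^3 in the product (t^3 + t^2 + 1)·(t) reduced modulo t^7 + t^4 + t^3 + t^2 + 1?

Multiply in ℤ_2[t]: (t^3 + t^2 + 1)·(t) = t^4 + t^3 + t.
Reduced: t^4 + t^3 + t.

1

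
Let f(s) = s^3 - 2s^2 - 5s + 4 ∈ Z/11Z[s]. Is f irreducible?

Yes

Check each element of Z/11Z for a root: f(0)=4, f(1)=9, f(2)=5, f(3)=9, f(4)=5, f(5)=10, f(6)=8, f(7)=5, f(8)=7, f(9)=9, f(10)=6.
No roots. A degree-3 polynomial over a field with no linear factor is irreducible.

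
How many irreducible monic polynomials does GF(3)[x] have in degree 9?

x^(3^9) − x is the product of all monic irreducibles of degree dividing 9; Möbius inversion gives N = (1/9) Σ μ(9/d)·3^d.
Divisors of 9: 1, 3, 9; μ(9/d) for each: 0, -1, 1.
Σ = − 3^3 + 3^9 = 19656.
N = 19656/9 = 2184.

2184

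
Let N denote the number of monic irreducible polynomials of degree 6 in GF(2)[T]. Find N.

9

The number of monic irreducibles of degree 6 over GF(2) is (1/6)·Σ_{d∣6} μ(6/d) 2^d.
Divisors of 6: 1, 2, 3, 6; μ(6/d) for each: 1, -1, -1, 1.
Σ = 2^1 − 2^2 − 2^3 + 2^6 = 54.
N = 54/6 = 9.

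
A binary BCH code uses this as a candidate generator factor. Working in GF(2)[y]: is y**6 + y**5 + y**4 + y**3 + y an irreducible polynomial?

Write P(y) = y**6 + y**5 + y**4 + y**3 + y.
Check for roots in GF(2): P(0) = 0 → root; P(1) = 1.
P(0) = 0, so (y) divides P(y); P is reducible.

No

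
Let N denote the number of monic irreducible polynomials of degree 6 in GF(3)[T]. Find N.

x^(3^6) − x is the product of all monic irreducibles of degree dividing 6; Möbius inversion gives N = (1/6) Σ μ(6/d)·3^d.
Divisors of 6: 1, 2, 3, 6; μ(6/d) for each: 1, -1, -1, 1.
Σ = 3^1 − 3^2 − 3^3 + 3^6 = 696.
N = 696/6 = 116.

116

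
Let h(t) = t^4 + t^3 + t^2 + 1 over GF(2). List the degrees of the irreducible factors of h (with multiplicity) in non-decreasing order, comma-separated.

Roots in GF(2): h(0) = 1; h(1) = 0 → root.
Linear factors from roots: (t + 1).
Complete factorization: h(t) = (t + 1)·(t^3 + t + 1).
Factor degrees with multiplicity: 1 + 3 = 4.

1, 3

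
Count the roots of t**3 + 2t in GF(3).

3

Write h(t) = t**3 + 2t.
Evaluate at each of the 3 elements of GF(3):
h(0) = 0 → root; h(1) = 0 → root; h(2) = 0 → root.
Roots: {0, 1, 2}.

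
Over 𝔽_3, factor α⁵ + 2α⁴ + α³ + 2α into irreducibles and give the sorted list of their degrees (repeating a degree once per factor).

1, 1, 1, 2

Write h(α) = α⁵ + 2α⁴ + α³ + 2α.
Roots in 𝔽_3: h(0) = 0 → root; h(1) = 0 → root; h(2) = 1.
Linear factors from roots: (α), (α + 2).
Complete factorization: h(α) = (α)·(α + 2)^2·(α² + α + 2).
Factor degrees with multiplicity: 1 + 1 + 1 + 2 = 5.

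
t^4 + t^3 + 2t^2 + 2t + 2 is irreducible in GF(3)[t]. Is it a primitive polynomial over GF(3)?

Write f(t) = t^4 + t^3 + 2t^2 + 2t + 2.
|GF(3^4)^×| = 3^4 − 1 = 80. Prime factorization: 80 = 2^4·5.
f is primitive ⇔ t has order 80 in GF(3)[t]/(f), i.e. t^(80/q) ≠ 1 for each prime q | 80.
t^(40) mod f = 2.
t^(16) mod f = t^2 + t.
None equal 1, so t has full order 80; f is primitive.

Yes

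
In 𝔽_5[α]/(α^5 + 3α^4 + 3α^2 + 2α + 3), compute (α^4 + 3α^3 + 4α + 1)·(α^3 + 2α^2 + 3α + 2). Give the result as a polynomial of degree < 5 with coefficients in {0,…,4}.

Multiply in 𝔽_5[α]: (α^4 + 3α^3 + 4α + 1)·(α^3 + 2α^2 + 3α + 2) = α^7 + 4α^5 + 4α^2 + α + 2.
Reduce using α^5 ≡ 2α^4 + 2α^2 + 3α + 2 (mod α^5 + 3α^4 + 3α^2 + 2α + 3).
Reduced: 3α^4 + 2α^3 + 3α^2 + 4α + 3.

3α^4 + 2α^3 + 3α^2 + 4α + 3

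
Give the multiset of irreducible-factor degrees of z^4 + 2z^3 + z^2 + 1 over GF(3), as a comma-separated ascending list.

Write g(z) = z^4 + 2z^3 + z^2 + 1.
Roots in GF(3): g(0) = 1; g(1) = 2; g(2) = 1.
Complete factorization: g(z) = (z^4 + 2z^3 + z^2 + 1).
Factor degrees with multiplicity: 4 = 4.

4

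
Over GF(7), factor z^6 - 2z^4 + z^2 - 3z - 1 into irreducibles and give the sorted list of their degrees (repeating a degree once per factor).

6

Write g(z) = z^6 - 2z^4 + z^2 - 3z - 1.
Complete factorization: g(z) = (z^6 - 2z^4 + z^2 - 3z - 1).
Factor degrees with multiplicity: 6 = 6.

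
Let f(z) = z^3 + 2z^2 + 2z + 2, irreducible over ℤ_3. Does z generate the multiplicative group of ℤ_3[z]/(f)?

|GF(3^3)^×| = 3^3 − 1 = 26. Prime factorization: 26 = 2·13.
f is primitive ⇔ z has order 26 in GF(3)[z]/(f), i.e. z^(26/q) ≠ 1 for each prime q | 26.
z^(13) mod f = 1
z^(2) mod f = z^2.
Since z^(13) = 1, the order of z divides 13 < 26; not primitive.

No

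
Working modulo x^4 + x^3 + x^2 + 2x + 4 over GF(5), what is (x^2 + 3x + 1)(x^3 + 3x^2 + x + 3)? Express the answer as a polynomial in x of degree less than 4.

Multiply in GF(5)[x]: (x^2 + 3x + 1)·(x^3 + 3x^2 + x + 3) = x^5 + x^4 + x^3 + 4x^2 + 3.
Reduce using x^4 ≡ 4x^3 + 4x^2 + 3x + 1 (mod x^4 + x^3 + x^2 + 2x + 4).
Reduced: 2x^2 + x + 3.

2x^2 + x + 3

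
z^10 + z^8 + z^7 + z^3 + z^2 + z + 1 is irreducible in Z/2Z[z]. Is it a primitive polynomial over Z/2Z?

Yes

Write f(z) = z^10 + z^8 + z^7 + z^3 + z^2 + z + 1.
|GF(2^10)^×| = 2^10 − 1 = 1023. Prime factorization: 1023 = 3·11·31.
f is primitive ⇔ z has order 1023 in GF(2)[z]/(f), i.e. z^(1023/q) ≠ 1 for each prime q | 1023.
z^(341) mod f = z^9 + z^8 + z^7 + z^6 + z^4 + z^2.
z^(93) mod f = z^9 + z^8 + z^6 + z^5 + z^3 + z.
z^(33) mod f = z^8 + z^5 + z^4 + z^3 + z^2 + z + 1.
None equal 1, so z has full order 1023; f is primitive.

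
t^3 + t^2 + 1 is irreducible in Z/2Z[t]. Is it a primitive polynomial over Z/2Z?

Yes

Write f(t) = t^3 + t^2 + 1.
|GF(2^3)^×| = 2^3 − 1 = 7. Prime factorization: 7 = 7.
f is primitive ⇔ t has order 7 in GF(2)[t]/(f), i.e. t^(7/q) ≠ 1 for each prime q | 7.
t^(1) mod f = t.
None equal 1, so t has full order 7; f is primitive.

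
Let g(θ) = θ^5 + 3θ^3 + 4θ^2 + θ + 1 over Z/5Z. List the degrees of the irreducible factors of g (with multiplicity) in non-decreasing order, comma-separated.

Roots in Z/5Z: g(0) = 1; g(1) = 0 → root; g(2) = 0 → root; g(3) = 4; g(4) = 0 → root.
Linear factors from roots: (θ + 4), (θ + 3), (θ + 1).
Complete factorization: g(θ) = (θ + 1)·(θ + 3)·(θ + 4)·(θ^2 + 2θ + 3).
Factor degrees with multiplicity: 1 + 1 + 1 + 2 = 5.

1, 1, 1, 2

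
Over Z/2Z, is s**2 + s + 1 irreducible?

Yes

Write h(s) = s**2 + s + 1.
Check for roots in Z/2Z: h(0) = 1; h(1) = 1.
No roots. A degree-2 polynomial over a field with no linear factor is irreducible.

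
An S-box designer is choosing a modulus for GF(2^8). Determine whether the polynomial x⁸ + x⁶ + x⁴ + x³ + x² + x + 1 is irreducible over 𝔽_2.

Write g(x) = x⁸ + x⁶ + x⁴ + x³ + x² + x + 1.
Check for roots in 𝔽_2: g(0) = 1; g(1) = 1.
No roots, so no linear factors.
Monic irreducibles of degree 2 over GF(2): x² + x + 1.
None of them divide g (all give nonzero remainder).
Monic irreducibles of degree 3 over GF(2): x³ + x + 1, x³ + x² + 1.
None of them divide g (all give nonzero remainder).
Monic irreducibles of degree 4 over GF(2): x⁴ + x + 1, x⁴ + x³ + 1, x⁴ + x³ + x² + x + 1.
None of them divide g (all give nonzero remainder).
No irreducible factor of degree ≤ 4 exists, so g is irreducible over GF(2).

Yes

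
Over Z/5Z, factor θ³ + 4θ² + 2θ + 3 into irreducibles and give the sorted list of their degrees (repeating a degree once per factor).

1, 2

Write f(θ) = θ³ + 4θ² + 2θ + 3.
Roots in Z/5Z: f(0) = 3; f(1) = 0 → root; f(2) = 1; f(3) = 2; f(4) = 4.
Linear factors from roots: (θ + 4).
Complete factorization: f(θ) = (θ + 4)·(θ² + 2).
Factor degrees with multiplicity: 1 + 2 = 3.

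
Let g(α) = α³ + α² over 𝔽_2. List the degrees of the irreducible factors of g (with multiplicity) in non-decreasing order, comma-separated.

Roots in 𝔽_2: g(0) = 0 → root; g(1) = 0 → root.
Linear factors from roots: (α), (α + 1).
Complete factorization: g(α) = (α + 1)·(α)^2.
Factor degrees with multiplicity: 1 + 1 + 1 = 3.

1, 1, 1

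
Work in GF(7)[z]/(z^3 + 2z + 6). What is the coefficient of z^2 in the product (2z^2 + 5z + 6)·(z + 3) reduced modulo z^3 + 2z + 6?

Multiply in GF(7)[z]: (2z^2 + 5z + 6)·(z + 3) = 2z^3 + 4z^2 + 4.
Reduce using z^3 ≡ 5z + 1 (mod z^3 + 2z + 6).
Reduced: 4z^2 + 3z + 6.

4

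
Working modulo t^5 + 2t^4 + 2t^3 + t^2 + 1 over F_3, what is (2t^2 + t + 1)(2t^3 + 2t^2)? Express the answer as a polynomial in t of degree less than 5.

Multiply in F_3[t]: (2t^2 + t + 1)·(2t^3 + 2t^2) = t^5 + t^3 + 2t^2.
Reduce using t^5 ≡ t^4 + t^3 + 2t^2 + 2 (mod t^5 + 2t^4 + 2t^3 + t^2 + 1).
Reduced: t^4 + 2t^3 + t^2 + 2.

t^4 + 2t^3 + t^2 + 2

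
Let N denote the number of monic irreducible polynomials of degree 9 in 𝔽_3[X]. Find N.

2184

The number of monic irreducibles of degree 9 over GF(3) is (1/9)·Σ_{d∣9} μ(9/d) 3^d.
Divisors of 9: 1, 3, 9; μ(9/d) for each: 0, -1, 1.
Σ = − 3^3 + 3^9 = 19656.
N = 19656/9 = 2184.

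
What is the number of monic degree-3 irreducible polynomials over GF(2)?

The number of monic irreducibles of degree 3 over GF(2) is (1/3)·Σ_{d∣3} μ(3/d) 2^d.
Divisors of 3: 1, 3; μ(3/d) for each: -1, 1.
Σ = − 2^1 + 2^3 = 6.
N = 6/3 = 2.

2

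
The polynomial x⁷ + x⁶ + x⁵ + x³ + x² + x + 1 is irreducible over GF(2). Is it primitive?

Yes

Write f(x) = x⁷ + x⁶ + x⁵ + x³ + x² + x + 1.
|GF(2^7)^×| = 2^7 − 1 = 127. Prime factorization: 127 = 127.
f is primitive ⇔ x has order 127 in GF(2)[x]/(f), i.e. x^(127/q) ≠ 1 for each prime q | 127.
x^(1) mod f = x.
None equal 1, so x has full order 127; f is primitive.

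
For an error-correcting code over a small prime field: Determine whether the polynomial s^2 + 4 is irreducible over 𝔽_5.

No

Write g(s) = s^2 + 4.
Check for roots in 𝔽_5: g(0) = 4; g(1) = 0 → root; g(2) = 3; g(3) = 3; g(4) = 0 → root.
g(1) = 0, so (s − 1) divides g(s); g is reducible.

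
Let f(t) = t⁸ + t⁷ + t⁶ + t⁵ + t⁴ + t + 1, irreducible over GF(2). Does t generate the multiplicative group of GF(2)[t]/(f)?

|GF(2^8)^×| = 2^8 − 1 = 255. Prime factorization: 255 = 3·5·17.
f is primitive ⇔ t has order 255 in GF(2)[t]/(f), i.e. t^(255/q) ≠ 1 for each prime q | 255.
t^(85) mod f = t⁶ + t⁵ + t⁴.
t^(51) mod f = 1
t^(15) mod f = t⁷ + t⁴ + t³ + 1.
Since t^(51) = 1, the order of t divides 51 < 255; not primitive.

No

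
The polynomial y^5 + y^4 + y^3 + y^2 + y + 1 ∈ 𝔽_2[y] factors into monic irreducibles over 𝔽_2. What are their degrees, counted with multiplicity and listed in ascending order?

1, 2, 2

Write g(y) = y^5 + y^4 + y^3 + y^2 + y + 1.
Roots in 𝔽_2: g(0) = 1; g(1) = 0 → root.
Linear factors from roots: (y + 1).
Complete factorization: g(y) = (y + 1)·(y^2 + y + 1)^2.
Factor degrees with multiplicity: 1 + 2 + 2 = 5.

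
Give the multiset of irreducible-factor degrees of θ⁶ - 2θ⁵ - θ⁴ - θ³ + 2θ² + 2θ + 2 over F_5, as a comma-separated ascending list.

Write f(θ) = θ⁶ - 2θ⁵ - θ⁴ - θ³ + 2θ² + 2θ + 2.
Roots in F_5: f(0) = 2; f(1) = 3; f(2) = 0 → root; f(3) = 1; f(4) = 0 → root.
Linear factors from roots: (θ - 2), (θ + 1).
Complete factorization: f(θ) = (θ + 1)·(θ - 2)·(θ² + 2θ - 2)^2.
Factor degrees with multiplicity: 1 + 1 + 2 + 2 = 6.

1, 1, 2, 2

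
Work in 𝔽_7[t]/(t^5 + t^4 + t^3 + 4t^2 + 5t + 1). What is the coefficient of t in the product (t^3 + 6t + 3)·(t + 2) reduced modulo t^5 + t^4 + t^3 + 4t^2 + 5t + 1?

1

Multiply in 𝔽_7[t]: (t^3 + 6t + 3)·(t + 2) = t^4 + 2t^3 + 6t^2 + t + 6.
Reduced: t^4 + 2t^3 + 6t^2 + t + 6.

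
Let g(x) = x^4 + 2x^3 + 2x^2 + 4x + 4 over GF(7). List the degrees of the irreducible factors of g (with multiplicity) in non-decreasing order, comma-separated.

2, 2

Complete factorization: g(x) = (x^2 + 3x + 1)·(x^2 + 6x + 4).
Factor degrees with multiplicity: 2 + 2 = 4.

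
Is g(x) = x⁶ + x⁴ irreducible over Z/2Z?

Check for roots in Z/2Z: g(0) = 0 → root; g(1) = 0 → root.
g(0) = 0, so (x) divides g(x); g is reducible.

No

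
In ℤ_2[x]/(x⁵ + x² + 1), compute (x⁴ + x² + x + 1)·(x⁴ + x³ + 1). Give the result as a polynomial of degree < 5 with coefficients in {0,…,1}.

Multiply in ℤ_2[x]: (x⁴ + x² + x + 1)·(x⁴ + x³ + 1) = x⁸ + x⁷ + x⁶ + x⁴ + x³ + x² + x + 1.
Reduce using x⁵ ≡ x² + 1 (mod x⁵ + x² + 1).
Reduced: x³ + x².

x^3 + x^2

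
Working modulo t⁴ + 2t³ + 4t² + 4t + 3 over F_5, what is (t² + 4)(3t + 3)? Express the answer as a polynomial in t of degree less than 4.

Multiply in F_5[t]: (t² + 4)·(3t + 3) = 3t³ + 3t² + 2t + 2.
Reduced: 3t³ + 3t² + 2t + 2.

3t^3 + 3t^2 + 2t + 2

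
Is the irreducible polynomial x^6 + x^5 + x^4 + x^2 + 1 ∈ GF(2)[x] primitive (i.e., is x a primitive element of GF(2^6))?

Write f(x) = x^6 + x^5 + x^4 + x^2 + 1.
|GF(2^6)^×| = 2^6 − 1 = 63. Prime factorization: 63 = 3^2·7.
f is primitive ⇔ x has order 63 in GF(2)[x]/(f), i.e. x^(63/q) ≠ 1 for each prime q | 63.
x^(21) mod f = 1
x^(9) mod f = x^3 + 1.
Since x^(21) = 1, the order of x divides 21 < 63; not primitive.

No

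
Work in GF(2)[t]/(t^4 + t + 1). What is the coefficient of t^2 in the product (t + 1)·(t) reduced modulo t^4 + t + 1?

1

Multiply in GF(2)[t]: (t + 1)·(t) = t^2 + t.
Reduced: t^2 + t.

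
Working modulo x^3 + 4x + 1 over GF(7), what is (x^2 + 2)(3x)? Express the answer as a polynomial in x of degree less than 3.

Multiply in GF(7)[x]: (x^2 + 2)·(3x) = 3x^3 + 6x.
Reduce using x^3 ≡ 3x + 6 (mod x^3 + 4x + 1).
Reduced: x + 4.

x + 4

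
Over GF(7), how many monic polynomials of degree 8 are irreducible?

Gauss's count: N_{7}(8) = (1/8) Σ_{d|8} μ(8/d)·7^d.
Divisors of 8: 1, 2, 4, 8; μ(8/d) for each: 0, 0, -1, 1.
Σ = − 7^4 + 7^8 = 5762400.
N = 5762400/8 = 720300.

720300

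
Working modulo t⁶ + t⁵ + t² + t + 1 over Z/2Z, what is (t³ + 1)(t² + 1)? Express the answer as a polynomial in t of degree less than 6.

Multiply in Z/2Z[t]: (t³ + 1)·(t² + 1) = t⁵ + t³ + t² + 1.
Reduced: t⁵ + t³ + t² + 1.

t^5 + t^3 + t^2 + 1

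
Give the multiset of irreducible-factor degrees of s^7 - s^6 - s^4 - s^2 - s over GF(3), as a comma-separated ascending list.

Write f(s) = s^7 - s^6 - s^4 - s^2 - s.
Roots in GF(3): f(0) = 0 → root; f(1) = 0 → root; f(2) = 0 → root.
Linear factors from roots: (s), (s - 1), (s + 1).
Complete factorization: f(s) = (s)·(s + 1)^2·(s - 1)^2·(s^2 - s - 1).
Factor degrees with multiplicity: 1 + 1 + 1 + 1 + 1 + 2 = 7.

1, 1, 1, 1, 1, 2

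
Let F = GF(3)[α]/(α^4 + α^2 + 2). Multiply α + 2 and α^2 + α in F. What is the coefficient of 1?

0

Multiply in GF(3)[α]: (α + 2)·(α^2 + α) = α^3 + 2α.
Reduced: α^3 + 2α.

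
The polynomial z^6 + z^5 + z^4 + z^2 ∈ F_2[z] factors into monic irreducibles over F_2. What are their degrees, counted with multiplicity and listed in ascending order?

1, 1, 1, 3

Write h(z) = z^6 + z^5 + z^4 + z^2.
Roots in F_2: h(0) = 0 → root; h(1) = 0 → root.
Linear factors from roots: (z), (z + 1).
Complete factorization: h(z) = (z + 1)·(z)^2·(z^3 + z + 1).
Factor degrees with multiplicity: 1 + 1 + 1 + 3 = 6.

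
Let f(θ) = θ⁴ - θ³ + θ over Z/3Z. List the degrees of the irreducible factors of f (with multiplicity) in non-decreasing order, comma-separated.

1, 3

Roots in Z/3Z: f(0) = 0 → root; f(1) = 1; f(2) = 1.
Linear factors from roots: (θ).
Complete factorization: f(θ) = (θ)·(θ³ - θ² + 1).
Factor degrees with multiplicity: 1 + 3 = 4.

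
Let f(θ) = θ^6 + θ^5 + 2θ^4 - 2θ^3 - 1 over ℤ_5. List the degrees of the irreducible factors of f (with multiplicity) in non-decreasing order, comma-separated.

Roots in ℤ_5: f(0) = 4; f(1) = 1; f(2) = 1; f(3) = 4; f(4) = 3.
Complete factorization: f(θ) = (θ^2 - 2)·(θ^2 + 2θ - 1)·(θ^2 - θ + 2).
Factor degrees with multiplicity: 2 + 2 + 2 = 6.

2, 2, 2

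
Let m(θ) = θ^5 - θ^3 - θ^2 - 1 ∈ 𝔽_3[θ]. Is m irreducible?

Check for roots in 𝔽_3: m(0) = 2; m(1) = 1; m(2) = 1.
No roots, so no linear factors.
Monic irreducibles of degree 2 over GF(3): θ^2 + 1, θ^2 + θ - 1, θ^2 - θ - 1.
None of them divide m (all give nonzero remainder).
No irreducible factor of degree ≤ 2 exists, so m is irreducible over GF(3).

Yes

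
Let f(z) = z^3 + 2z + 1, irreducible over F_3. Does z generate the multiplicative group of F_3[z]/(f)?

Yes

|GF(3^3)^×| = 3^3 − 1 = 26. Prime factorization: 26 = 2·13.
f is primitive ⇔ z has order 26 in GF(3)[z]/(f), i.e. z^(26/q) ≠ 1 for each prime q | 26.
z^(13) mod f = 2.
z^(2) mod f = z^2.
None equal 1, so z has full order 26; f is primitive.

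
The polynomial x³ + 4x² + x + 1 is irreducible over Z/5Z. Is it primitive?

Write f(x) = x³ + 4x² + x + 1.
|GF(5^3)^×| = 5^3 − 1 = 124. Prime factorization: 124 = 2^2·31.
f is primitive ⇔ x has order 124 in GF(5)[x]/(f), i.e. x^(124/q) ≠ 1 for each prime q | 124.
x^(62) mod f = 1
x^(4) mod f = 3x + 4.
Since x^(62) = 1, the order of x divides 62 < 124; not primitive.

No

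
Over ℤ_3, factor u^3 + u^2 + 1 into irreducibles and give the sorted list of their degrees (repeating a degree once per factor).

Write g(u) = u^3 + u^2 + 1.
Roots in ℤ_3: g(0) = 1; g(1) = 0 → root; g(2) = 1.
Linear factors from roots: (u + 2).
Complete factorization: g(u) = (u + 2)·(u^2 + 2u + 2).
Factor degrees with multiplicity: 1 + 2 = 3.

1, 2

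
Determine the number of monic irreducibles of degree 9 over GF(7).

Gauss's count: N_{7}(9) = (1/9) Σ_{d|9} μ(9/d)·7^d.
Divisors of 9: 1, 3, 9; μ(9/d) for each: 0, -1, 1.
Σ = − 7^3 + 7^9 = 40353264.
N = 40353264/9 = 4483696.

4483696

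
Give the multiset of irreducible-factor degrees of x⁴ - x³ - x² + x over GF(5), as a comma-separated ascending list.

Write g(x) = x⁴ - x³ - x² + x.
Roots in GF(5): g(0) = 0 → root; g(1) = 0 → root; g(2) = 1; g(3) = 3; g(4) = 0 → root.
Linear factors from roots: (x), (x - 1), (x + 1).
Complete factorization: g(x) = (x)·(x + 1)·(x - 1)^2.
Factor degrees with multiplicity: 1 + 1 + 1 + 1 = 4.

1, 1, 1, 1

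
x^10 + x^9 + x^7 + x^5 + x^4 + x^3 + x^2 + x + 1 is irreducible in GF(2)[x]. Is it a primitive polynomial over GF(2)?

Write f(x) = x^10 + x^9 + x^7 + x^5 + x^4 + x^3 + x^2 + x + 1.
|GF(2^10)^×| = 2^10 − 1 = 1023. Prime factorization: 1023 = 3·11·31.
f is primitive ⇔ x has order 1023 in GF(2)[x]/(f), i.e. x^(1023/q) ≠ 1 for each prime q | 1023.
x^(341) mod f = 1
x^(93) mod f = x^9 + x^8 + x^6 + x^5.
x^(33) mod f = x^9 + x^8 + x^7 + x^6 + x^4 + x^3 + x.
Since x^(341) = 1, the order of x divides 341 < 1023; not primitive.

No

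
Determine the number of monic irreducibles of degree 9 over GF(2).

x^(2^9) − x is the product of all monic irreducibles of degree dividing 9; Möbius inversion gives N = (1/9) Σ μ(9/d)·2^d.
Divisors of 9: 1, 3, 9; μ(9/d) for each: 0, -1, 1.
Σ = − 2^3 + 2^9 = 504.
N = 504/9 = 56.

56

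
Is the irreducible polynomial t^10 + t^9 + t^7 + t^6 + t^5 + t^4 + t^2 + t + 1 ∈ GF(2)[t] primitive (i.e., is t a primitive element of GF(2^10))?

No

Write f(t) = t^10 + t^9 + t^7 + t^6 + t^5 + t^4 + t^2 + t + 1.
|GF(2^10)^×| = 2^10 − 1 = 1023. Prime factorization: 1023 = 3·11·31.
f is primitive ⇔ t has order 1023 in GF(2)[t]/(f), i.e. t^(1023/q) ≠ 1 for each prime q | 1023.
t^(341) mod f = 1
t^(93) mod f = t^9 + t^6 + t^4 + t^3 + t^2 + t + 1.
t^(33) mod f = t^9 + t^4 + t.
Since t^(341) = 1, the order of t divides 341 < 1023; not primitive.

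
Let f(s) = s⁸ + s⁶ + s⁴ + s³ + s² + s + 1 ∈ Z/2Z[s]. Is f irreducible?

Yes

Check for roots in Z/2Z: f(0) = 1; f(1) = 1.
No roots, so no linear factors.
Monic irreducibles of degree 2 over GF(2): s² + s + 1.
None of them divide f (all give nonzero remainder).
Monic irreducibles of degree 3 over GF(2): s³ + s + 1, s³ + s² + 1.
None of them divide f (all give nonzero remainder).
Monic irreducibles of degree 4 over GF(2): s⁴ + s + 1, s⁴ + s³ + 1, s⁴ + s³ + s² + s + 1.
None of them divide f (all give nonzero remainder).
No irreducible factor of degree ≤ 4 exists, so f is irreducible over GF(2).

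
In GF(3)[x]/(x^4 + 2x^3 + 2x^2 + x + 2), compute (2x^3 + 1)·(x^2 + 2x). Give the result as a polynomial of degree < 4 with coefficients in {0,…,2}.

2x^3 + 2x^2 + x

Multiply in GF(3)[x]: (2x^3 + 1)·(x^2 + 2x) = 2x^5 + x^4 + x^2 + 2x.
Reduce using x^4 ≡ x^3 + x^2 + 2x + 1 (mod x^4 + 2x^3 + 2x^2 + x + 2).
Reduced: 2x^3 + 2x^2 + x.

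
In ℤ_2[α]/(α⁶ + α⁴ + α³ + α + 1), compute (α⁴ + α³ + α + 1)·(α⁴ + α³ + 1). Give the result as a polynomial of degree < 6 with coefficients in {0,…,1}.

α^4 + α^3 + α^2 + α + 1

Multiply in ℤ_2[α]: (α⁴ + α³ + α + 1)·(α⁴ + α³ + 1) = α⁸ + α⁶ + α⁵ + α⁴ + α + 1.
Reduce using α⁶ ≡ α⁴ + α³ + α + 1 (mod α⁶ + α⁴ + α³ + α + 1).
Reduced: α⁴ + α³ + α² + α + 1.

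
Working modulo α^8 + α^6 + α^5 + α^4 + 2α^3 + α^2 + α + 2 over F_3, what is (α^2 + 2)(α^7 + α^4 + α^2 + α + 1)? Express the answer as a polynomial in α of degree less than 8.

Multiply in F_3[α]: (α^2 + 2)·(α^7 + α^4 + α^2 + α + 1) = α^9 + 2α^7 + α^6 + α^3 + 2α + 2.
Reduce using α^8 ≡ 2α^6 + 2α^5 + 2α^4 + α^3 + 2α^2 + 2α + 1 (mod α^8 + α^6 + α^5 + α^4 + 2α^3 + α^2 + α + 2).
Reduced: α^7 + 2α^5 + α^4 + 2α^2 + 2.

α^7 + 2α^5 + α^4 + 2α^2 + 2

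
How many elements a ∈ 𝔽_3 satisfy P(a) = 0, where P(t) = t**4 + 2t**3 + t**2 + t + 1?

Evaluate at each of the 3 elements of 𝔽_3:
P(0) = 1; P(1) = 0 → root; P(2) = 0 → root.
Roots: {1, 2}.

2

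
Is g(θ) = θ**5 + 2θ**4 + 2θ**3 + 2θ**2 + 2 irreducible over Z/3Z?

No

Check for roots in Z/3Z: g(0) = 2; g(1) = 0 → root; g(2) = 0 → root.
g(1) = 0, so (θ − 1) divides g(θ); g is reducible.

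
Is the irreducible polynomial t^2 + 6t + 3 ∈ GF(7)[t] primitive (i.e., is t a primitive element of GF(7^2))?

Yes

Write f(t) = t^2 + 6t + 3.
|GF(7^2)^×| = 7^2 − 1 = 48. Prime factorization: 48 = 2^4·3.
f is primitive ⇔ t has order 48 in GF(7)[t]/(f), i.e. t^(48/q) ≠ 1 for each prime q | 48.
t^(24) mod f = 6.
t^(16) mod f = 2.
None equal 1, so t has full order 48; f is primitive.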